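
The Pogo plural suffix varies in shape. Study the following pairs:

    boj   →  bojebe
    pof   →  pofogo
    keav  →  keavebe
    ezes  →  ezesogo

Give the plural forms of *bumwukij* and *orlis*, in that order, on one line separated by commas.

bumwukijebe, orlisogo

The alternation tracks the final consonant of the stem — -ogo when the stem ends in a voiceless consonant (*pof*, *ezes*); -ebe when the stem ends in a voiced consonant (*boj*, *keav*).
Since the final consonant of *bumwukij* is /j/ (voiced), it takes -ebe, giving *bumwukijebe*.
The final consonant of *orlis* is /s/, which is voiceless, so the suffix is -ogo, giving *orlisogo*.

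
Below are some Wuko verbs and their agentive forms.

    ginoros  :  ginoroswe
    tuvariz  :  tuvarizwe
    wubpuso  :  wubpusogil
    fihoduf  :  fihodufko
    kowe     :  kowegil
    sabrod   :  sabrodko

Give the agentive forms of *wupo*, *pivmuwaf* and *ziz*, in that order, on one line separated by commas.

Looking at the final sound of each stem: -we when the stem ends in a sibilant (*ginoros*, *tuvariz*); -ko when the stem ends in a non-sibilant consonant (*fihoduf*, *sabrod*); -gil when the stem ends in a vowel (*wubpuso*, *kowe*).
*wupo*: final sound = /o/, a vowel → -gil → *wupogil*.
Since the final sound of *pivmuwaf* is /f/ (a non-sibilant consonant), it takes -ko, giving *pivmuwafko*.
Since the final sound of *ziz* is /z/ (a sibilant), it takes -we, giving *zizwe*.

wupogil, pivmuwafko, zizwe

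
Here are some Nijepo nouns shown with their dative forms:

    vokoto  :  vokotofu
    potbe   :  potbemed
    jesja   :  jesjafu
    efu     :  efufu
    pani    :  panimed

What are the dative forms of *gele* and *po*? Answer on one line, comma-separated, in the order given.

Looking at the last vowel of each stem: -med when the last vowel of the stem is a front vowel (*potbe*, *pani*); -fu when the last vowel of the stem is a back vowel (*vokoto*, *jesja*, *efu*).
The last vowel of *gele* is /e/, which is a front vowel, so the suffix is -med, giving *gelemed*.
The last vowel of *po* is /o/, which is a back vowel, so the suffix is -fu, giving *pofu*.

gelemed, pofu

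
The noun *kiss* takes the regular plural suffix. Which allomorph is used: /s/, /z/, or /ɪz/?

/ɪz/

The stem *kiss* ends in a sibilant (/s, z, ʃ, ʒ, tʃ, dʒ/).
The plural suffix surfaces as /ɪz/ after sibilants, /s/ after other voiceless consonants, and /z/ after other voiced sounds.
So the plural -s on *kiss* is pronounced /ɪz/.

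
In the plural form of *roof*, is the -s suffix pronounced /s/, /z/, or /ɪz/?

The stem *roof* ends in a voiceless non-sibilant consonant.
The plural suffix surfaces as /ɪz/ after sibilants, /s/ after other voiceless consonants, and /z/ after other voiced sounds.
So the plural -s on *roof* is pronounced /s/.

/s/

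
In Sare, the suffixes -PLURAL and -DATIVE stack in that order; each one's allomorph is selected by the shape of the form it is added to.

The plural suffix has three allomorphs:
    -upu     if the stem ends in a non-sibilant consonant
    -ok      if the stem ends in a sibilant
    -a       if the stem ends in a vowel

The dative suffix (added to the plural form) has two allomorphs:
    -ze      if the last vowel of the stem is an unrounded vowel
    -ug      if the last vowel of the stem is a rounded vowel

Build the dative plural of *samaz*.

samazokug

The final sound of *samaz* is /z/, which is a sibilant, so the plural suffix is -ok, giving *samazok*.
The plural form *samazok* — last vowel /o/ (a rounded vowel) → -ug → *samazokug*.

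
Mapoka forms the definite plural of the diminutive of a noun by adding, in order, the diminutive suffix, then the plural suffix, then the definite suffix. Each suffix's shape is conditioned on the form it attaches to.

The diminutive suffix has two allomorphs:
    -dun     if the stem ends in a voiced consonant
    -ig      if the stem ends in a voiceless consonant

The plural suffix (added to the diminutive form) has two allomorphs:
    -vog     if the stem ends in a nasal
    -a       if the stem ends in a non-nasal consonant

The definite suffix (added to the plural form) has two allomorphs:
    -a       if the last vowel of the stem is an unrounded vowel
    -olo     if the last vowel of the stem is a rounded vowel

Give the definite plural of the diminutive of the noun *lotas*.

lotasigaa

Since the final consonant of *lotas* is /s/ (voiceless), it takes -ig, giving *lotasig*.
The diminutive form *lotasig*: final consonant = /g/, non-nasal → -a → *lotasiga*.
Since the last vowel of the plural form *lotasiga* is /a/ (an unrounded vowel), it takes -a, giving *lotasigaa*.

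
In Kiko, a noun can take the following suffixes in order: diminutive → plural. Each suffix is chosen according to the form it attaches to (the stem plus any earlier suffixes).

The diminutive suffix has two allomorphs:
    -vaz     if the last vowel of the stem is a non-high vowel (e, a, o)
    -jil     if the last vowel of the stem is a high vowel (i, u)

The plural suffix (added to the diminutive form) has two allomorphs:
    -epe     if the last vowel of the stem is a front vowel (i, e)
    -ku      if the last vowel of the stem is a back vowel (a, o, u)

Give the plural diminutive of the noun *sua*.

*sua* — last vowel /a/ (a non-high vowel) → -vaz → *suavaz*.
The diminutive form *suavaz*: last vowel = /a/, a back vowel → -ku → *suavazku*.

suavazku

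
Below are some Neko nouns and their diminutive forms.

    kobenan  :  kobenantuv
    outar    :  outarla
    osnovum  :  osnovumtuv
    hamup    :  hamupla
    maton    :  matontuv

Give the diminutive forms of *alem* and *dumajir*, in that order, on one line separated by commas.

alemtuv, dumajirla

The alternation tracks the final consonant of the stem — -tuv when the stem ends in a nasal (*kobenan*, *osnovum*, *maton*); -la when the stem ends in a non-nasal consonant (*outar*, *hamup*).
*alem* — final consonant /m/ (a nasal) → -tuv → *alemtuv*.
*dumajir* — final consonant /r/ (non-nasal) → -la → *dumajirla*.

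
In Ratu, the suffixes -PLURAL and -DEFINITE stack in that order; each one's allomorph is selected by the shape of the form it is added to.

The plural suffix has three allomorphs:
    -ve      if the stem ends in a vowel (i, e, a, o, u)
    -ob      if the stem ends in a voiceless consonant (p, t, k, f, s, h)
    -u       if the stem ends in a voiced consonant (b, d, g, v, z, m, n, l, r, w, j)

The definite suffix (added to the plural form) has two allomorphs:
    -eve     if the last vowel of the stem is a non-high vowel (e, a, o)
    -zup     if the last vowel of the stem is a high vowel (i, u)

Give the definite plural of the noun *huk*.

*huk*: final sound = /k/, a voiceless consonant → -ob → *hukob*.
The plural form *hukob* — last vowel /o/ (a non-high vowel) → -eve → *hukobeve*.

hukobeve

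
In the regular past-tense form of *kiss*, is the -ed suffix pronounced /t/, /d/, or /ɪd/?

The stem *kiss* ends in a voiceless consonant other than /t/.
The -ed suffix is realized as /ɪd/ after /t, d/; as /t/ after other voiceless consonants; and as /d/ after other voiced sounds.
So -ed on *kiss* is pronounced /t/.

/t/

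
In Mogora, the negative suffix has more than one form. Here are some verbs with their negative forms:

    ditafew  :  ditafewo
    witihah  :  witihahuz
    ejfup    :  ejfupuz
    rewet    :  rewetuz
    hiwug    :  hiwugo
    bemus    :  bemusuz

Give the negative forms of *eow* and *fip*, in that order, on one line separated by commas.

The pattern is voicing of the final consonant: -uz when the stem ends in a voiceless consonant (*witihah*, *ejfup*, *rewet*, *bemus*); -o when the stem ends in a voiced consonant (*ditafew*, *hiwug*).
*eow* — final consonant /w/ (voiced) → -o → *eowo*.
*fip* — final consonant /p/ (voiceless) → -uz → *fipuz*.

eowo, fipuz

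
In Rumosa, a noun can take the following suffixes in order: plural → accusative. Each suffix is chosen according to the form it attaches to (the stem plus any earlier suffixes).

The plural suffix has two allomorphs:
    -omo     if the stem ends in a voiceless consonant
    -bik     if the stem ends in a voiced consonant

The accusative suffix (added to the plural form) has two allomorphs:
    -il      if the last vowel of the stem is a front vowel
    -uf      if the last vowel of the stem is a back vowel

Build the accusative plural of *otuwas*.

*otuwas* — final consonant /s/ (voiceless) → -omo → *otuwasomo*.
The plural form *otuwasomo* — last vowel /o/ (a back vowel) → -uf → *otuwasomouf*.

otuwasomouf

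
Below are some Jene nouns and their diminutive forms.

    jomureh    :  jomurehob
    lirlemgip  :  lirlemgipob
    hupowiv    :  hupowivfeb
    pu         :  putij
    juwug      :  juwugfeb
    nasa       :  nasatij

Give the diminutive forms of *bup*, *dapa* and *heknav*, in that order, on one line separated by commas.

bupob, dapatij, heknavfeb

The suffix is conditioned by the final sound: -ob when the stem ends in a voiceless consonant (*jomureh*, *lirlemgip*); -feb when the stem ends in a voiced consonant (*hupowiv*, *juwug*); -tij when the stem ends in a vowel (*pu*, *nasa*).
Since the final sound of *bup* is /p/ (a voiceless consonant), it takes -ob, giving *bupob*.
*dapa*: final sound = /a/, a vowel → -tij → *dapatij*.
Since the final sound of *heknav* is /v/ (a voiced consonant), it takes -feb, giving *heknavfeb*.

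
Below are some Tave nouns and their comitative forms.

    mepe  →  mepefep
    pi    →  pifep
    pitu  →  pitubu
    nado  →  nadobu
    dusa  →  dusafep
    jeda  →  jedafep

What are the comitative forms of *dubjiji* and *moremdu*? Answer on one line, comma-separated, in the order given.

The suffix is conditioned by the last vowel: -bu when the last vowel of the stem is a rounded vowel (*pitu*, *nado*); -fep when the last vowel of the stem is an unrounded vowel (*mepe*, *pi*, *dusa*, *jeda*).
The last vowel of *dubjiji* is /i/, which is an unrounded vowel, so the suffix is -fep, giving *dubjijifep*.
*moremdu*: last vowel = /u/, a rounded vowel → -bu → *moremdubu*.

dubjijifep, moremdubu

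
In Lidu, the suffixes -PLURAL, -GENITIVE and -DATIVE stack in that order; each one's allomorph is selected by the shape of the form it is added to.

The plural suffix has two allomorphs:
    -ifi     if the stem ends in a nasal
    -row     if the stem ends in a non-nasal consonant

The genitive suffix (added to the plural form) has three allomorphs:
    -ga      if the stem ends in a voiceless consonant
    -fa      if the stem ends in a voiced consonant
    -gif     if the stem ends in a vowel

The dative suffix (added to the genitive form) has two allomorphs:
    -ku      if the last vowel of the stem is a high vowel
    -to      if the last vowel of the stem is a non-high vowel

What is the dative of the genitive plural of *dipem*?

*dipem* — final consonant /m/ (a nasal) → -ifi → *dipemifi*.
Since the final sound of the plural form *dipemifi* is /i/ (a vowel), it takes -gif, giving *dipemifigif*.
The genitive form *dipemifigif*: last vowel = /i/, a high vowel → -ku → *dipemifigifku*.

dipemifigifku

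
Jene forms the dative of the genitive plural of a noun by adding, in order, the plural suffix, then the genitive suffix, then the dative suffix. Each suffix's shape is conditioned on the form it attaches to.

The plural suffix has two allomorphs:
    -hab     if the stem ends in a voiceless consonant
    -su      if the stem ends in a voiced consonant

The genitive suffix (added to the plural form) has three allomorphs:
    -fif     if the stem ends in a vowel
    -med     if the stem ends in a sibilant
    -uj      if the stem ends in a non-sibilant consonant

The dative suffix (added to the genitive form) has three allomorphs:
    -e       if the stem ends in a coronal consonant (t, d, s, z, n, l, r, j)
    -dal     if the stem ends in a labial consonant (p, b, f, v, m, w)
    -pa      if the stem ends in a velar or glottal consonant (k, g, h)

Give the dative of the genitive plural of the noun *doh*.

dohhabuje

*doh* — final consonant /h/ (voiceless) → -hab → *dohhab*.
The plural form *dohhab*: final sound = /b/, a non-sibilant consonant → -uj → *dohhabuj*.
The genitive form *dohhabuj*: final consonant = /j/, coronal → -e → *dohhabuje*.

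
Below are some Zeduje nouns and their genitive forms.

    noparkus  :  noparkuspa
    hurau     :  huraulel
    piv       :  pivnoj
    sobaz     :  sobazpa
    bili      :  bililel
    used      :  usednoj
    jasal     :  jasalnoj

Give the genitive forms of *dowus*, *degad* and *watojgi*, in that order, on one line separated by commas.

dowuspa, degadnoj, watojgilel

The alternation tracks the final sound of the stem — -pa when the stem ends in a sibilant (*noparkus*, *sobaz*); -noj when the stem ends in a non-sibilant consonant (*piv*, *used*, *jasal*); -lel when the stem ends in a vowel (*hurau*, *bili*).
*dowus* — final sound /s/ (a sibilant) → -pa → *dowuspa*.
Since the final sound of *degad* is /d/ (a non-sibilant consonant), it takes -noj, giving *degadnoj*.
*watojgi* — final sound /i/ (a vowel) → -lel → *watojgilel*.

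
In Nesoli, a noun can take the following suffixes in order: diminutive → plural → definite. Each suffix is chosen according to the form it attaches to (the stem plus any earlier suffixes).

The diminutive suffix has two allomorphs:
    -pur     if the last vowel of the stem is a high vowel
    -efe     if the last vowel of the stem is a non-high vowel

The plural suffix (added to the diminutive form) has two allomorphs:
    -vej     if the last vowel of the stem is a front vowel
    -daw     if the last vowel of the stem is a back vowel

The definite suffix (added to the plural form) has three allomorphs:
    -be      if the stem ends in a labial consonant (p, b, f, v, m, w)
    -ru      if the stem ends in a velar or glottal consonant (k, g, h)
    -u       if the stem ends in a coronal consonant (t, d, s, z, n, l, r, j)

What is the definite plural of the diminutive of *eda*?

*eda*: last vowel = /a/, a non-high vowel → -efe → *edaefe*.
The diminutive form *edaefe*: last vowel = /e/, a front vowel → -vej → *edaefevej*.
The final consonant of the plural form *edaefevej* is /j/, which is coronal, so the definite suffix is -u, giving *edaefeveju*.

edaefeveju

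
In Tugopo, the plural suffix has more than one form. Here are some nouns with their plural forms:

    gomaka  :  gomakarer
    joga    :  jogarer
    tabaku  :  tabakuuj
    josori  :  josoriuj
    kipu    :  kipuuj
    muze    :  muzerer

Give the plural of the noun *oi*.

oiuj

Looking at the last vowel of each stem: -uj when the last vowel of the stem is a high vowel (*tabaku*, *josori*, *kipu*); -rer when the last vowel of the stem is a non-high vowel (*gomaka*, *joga*, *muze*).
Since the last vowel of *oi* is /i/ (a high vowel), it takes -uj, giving *oiuj*.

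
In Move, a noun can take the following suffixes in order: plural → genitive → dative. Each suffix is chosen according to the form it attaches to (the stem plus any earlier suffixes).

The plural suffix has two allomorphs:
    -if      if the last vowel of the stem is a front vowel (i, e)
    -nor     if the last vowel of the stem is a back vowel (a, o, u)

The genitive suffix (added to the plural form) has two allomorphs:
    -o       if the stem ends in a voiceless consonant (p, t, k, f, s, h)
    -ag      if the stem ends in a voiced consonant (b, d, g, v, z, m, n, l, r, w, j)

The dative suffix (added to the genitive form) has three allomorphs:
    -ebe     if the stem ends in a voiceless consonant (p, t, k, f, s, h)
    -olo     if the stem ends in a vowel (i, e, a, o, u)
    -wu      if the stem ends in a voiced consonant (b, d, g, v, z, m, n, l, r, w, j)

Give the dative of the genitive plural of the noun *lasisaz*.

lasisaznoragwu

The last vowel of *lasisaz* is /a/, which is a back vowel, so the plural suffix is -nor, giving *lasisaznor*.
The plural form *lasisaznor* — final consonant /r/ (voiced) → -ag → *lasisaznorag*.
The final sound of the genitive form *lasisaznorag* is /g/, which is a voiced consonant, so the dative suffix is -wu, giving *lasisaznoragwu*.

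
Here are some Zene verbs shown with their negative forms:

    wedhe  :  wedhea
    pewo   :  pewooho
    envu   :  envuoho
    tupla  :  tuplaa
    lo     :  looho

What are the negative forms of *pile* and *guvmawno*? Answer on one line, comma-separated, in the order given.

pilea, guvmawnooho

Looking at the last vowel of each stem: -oho when the last vowel of the stem is a rounded vowel (*pewo*, *envu*, *lo*); -a when the last vowel of the stem is an unrounded vowel (*wedhe*, *tupla*).
*pile*: last vowel = /e/, an unrounded vowel → -a → *pilea*.
Since the last vowel of *guvmawno* is /o/ (a rounded vowel), it takes -oho, giving *guvmawnooho*.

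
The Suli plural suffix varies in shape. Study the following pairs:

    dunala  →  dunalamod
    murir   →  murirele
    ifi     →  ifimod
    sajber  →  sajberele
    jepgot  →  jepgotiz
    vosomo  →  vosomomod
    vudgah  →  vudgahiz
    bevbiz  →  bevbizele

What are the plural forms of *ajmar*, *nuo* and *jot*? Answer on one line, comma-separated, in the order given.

The pattern is voicing of the final sound: -iz when the stem ends in a voiceless consonant (*jepgot*, *vudgah*); -ele when the stem ends in a voiced consonant (*murir*, *sajber*, *bevbiz*); -mod when the stem ends in a vowel (*dunala*, *ifi*, *vosomo*).
Since the final sound of *ajmar* is /r/ (a voiced consonant), it takes -ele, giving *ajmarele*.
*nuo*: final sound = /o/, a vowel → -mod → *nuomod*.
Since the final sound of *jot* is /t/ (a voiceless consonant), it takes -iz, giving *jotiz*.

ajmarele, nuomod, jotiz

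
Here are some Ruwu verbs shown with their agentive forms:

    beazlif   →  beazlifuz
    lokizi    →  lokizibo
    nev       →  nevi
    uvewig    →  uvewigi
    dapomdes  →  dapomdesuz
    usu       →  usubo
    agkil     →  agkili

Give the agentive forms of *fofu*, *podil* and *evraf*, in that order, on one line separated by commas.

fofubo, podili, evrafuz

The alternation tracks the final sound of the stem — -uz when the stem ends in a voiceless consonant (*beazlif*, *dapomdes*); -i when the stem ends in a voiced consonant (*nev*, *uvewig*, *agkil*); -bo when the stem ends in a vowel (*lokizi*, *usu*).
*fofu* — final sound /u/ (a vowel) → -bo → *fofubo*.
*podil*: final sound = /l/, a voiced consonant → -i → *podili*.
The final sound of *evraf* is /f/, which is a voiceless consonant, so the suffix is -uz, giving *evrafuz*.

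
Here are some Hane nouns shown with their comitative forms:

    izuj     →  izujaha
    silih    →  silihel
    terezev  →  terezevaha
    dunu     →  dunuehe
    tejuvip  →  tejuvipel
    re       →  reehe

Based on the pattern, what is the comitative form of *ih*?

The pattern is voicing of the final sound: -el when the stem ends in a voiceless consonant (*silih*, *tejuvip*); -aha when the stem ends in a voiced consonant (*izuj*, *terezev*); -ehe when the stem ends in a vowel (*dunu*, *re*).
The final sound of *ih* is /h/, which is a voiceless consonant, so the suffix is -el, giving *ihel*.

ihel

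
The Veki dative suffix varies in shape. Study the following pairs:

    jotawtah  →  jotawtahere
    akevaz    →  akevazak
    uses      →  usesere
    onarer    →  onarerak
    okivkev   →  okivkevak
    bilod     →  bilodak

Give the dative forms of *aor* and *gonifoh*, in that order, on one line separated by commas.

aorak, gonifohere

The alternation tracks the final consonant of the stem — -ere when the stem ends in a voiceless consonant (*jotawtah*, *uses*); -ak when the stem ends in a voiced consonant (*akevaz*, *onarer*, *okivkev*, *bilod*).
*aor* — final consonant /r/ (voiced) → -ak → *aorak*.
*gonifoh*: final consonant = /h/, voiceless → -ere → *gonifohere*.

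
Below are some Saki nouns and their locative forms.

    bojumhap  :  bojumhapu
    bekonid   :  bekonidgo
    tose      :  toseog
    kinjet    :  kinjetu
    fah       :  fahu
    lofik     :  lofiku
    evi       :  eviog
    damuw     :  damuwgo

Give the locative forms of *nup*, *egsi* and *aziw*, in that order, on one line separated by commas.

nupu, egsiog, aziwgo

Looking at the final sound of each stem: -u when the stem ends in a voiceless consonant (*bojumhap*, *kinjet*, *fah*, *lofik*); -go when the stem ends in a voiced consonant (*bekonid*, *damuw*); -og when the stem ends in a vowel (*tose*, *evi*).
The final sound of *nup* is /p/, which is a voiceless consonant, so the suffix is -u, giving *nupu*.
*egsi*: final sound = /i/, a vowel → -og → *egsiog*.
Since the final sound of *aziw* is /w/ (a voiced consonant), it takes -go, giving *aziwgo*.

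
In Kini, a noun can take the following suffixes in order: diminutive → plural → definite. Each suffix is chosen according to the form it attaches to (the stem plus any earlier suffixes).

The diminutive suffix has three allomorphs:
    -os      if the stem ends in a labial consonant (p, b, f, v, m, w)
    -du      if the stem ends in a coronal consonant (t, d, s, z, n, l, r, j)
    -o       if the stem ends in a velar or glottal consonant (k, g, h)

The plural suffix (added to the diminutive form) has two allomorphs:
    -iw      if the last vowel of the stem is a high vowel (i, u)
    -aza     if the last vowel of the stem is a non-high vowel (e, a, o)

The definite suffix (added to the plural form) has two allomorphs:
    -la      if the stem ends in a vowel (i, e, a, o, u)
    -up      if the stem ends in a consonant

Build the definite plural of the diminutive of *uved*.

*uved*: final consonant = /d/, coronal → -du → *uveddu*.
Since the last vowel of the diminutive form *uveddu* is /u/ (a high vowel), it takes -iw, giving *uvedduiw*.
The final sound of the plural form *uvedduiw* is /w/, which is a consonant, so the definite suffix is -up, giving *uvedduiwup*.

uvedduiwup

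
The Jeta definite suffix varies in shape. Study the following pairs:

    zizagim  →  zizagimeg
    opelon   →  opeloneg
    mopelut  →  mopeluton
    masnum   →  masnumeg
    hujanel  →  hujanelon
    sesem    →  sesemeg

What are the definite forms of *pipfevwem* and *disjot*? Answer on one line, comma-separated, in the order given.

pipfevwemeg, disjoton

The alternation tracks the final consonant of the stem — -eg when the stem ends in a nasal (*zizagim*, *opelon*, *masnum*, *sesem*); -on when the stem ends in a non-nasal consonant (*mopelut*, *hujanel*).
*pipfevwem* — final consonant /m/ (a nasal) → -eg → *pipfevwemeg*.
*disjot* — final consonant /t/ (non-nasal) → -on → *disjoton*.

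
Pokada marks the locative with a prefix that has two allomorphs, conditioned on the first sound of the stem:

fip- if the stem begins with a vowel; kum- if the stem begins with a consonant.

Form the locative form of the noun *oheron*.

fipoheron

Since the first sound of *oheron* is /o/ (a vowel), it takes fip-, giving *fipoheron*.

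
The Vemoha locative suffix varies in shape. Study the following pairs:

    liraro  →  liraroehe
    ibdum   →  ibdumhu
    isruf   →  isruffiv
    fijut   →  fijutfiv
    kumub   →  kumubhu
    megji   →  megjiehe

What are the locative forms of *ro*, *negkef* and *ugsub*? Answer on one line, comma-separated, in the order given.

The alternation tracks the final sound of the stem — -fiv when the stem ends in a voiceless consonant (*isruf*, *fijut*); -hu when the stem ends in a voiced consonant (*ibdum*, *kumub*); -ehe when the stem ends in a vowel (*liraro*, *megji*).
*ro*: final sound = /o/, a vowel → -ehe → *roehe*.
*negkef* — final sound /f/ (a voiceless consonant) → -fiv → *negkeffiv*.
Since the final sound of *ugsub* is /b/ (a voiced consonant), it takes -hu, giving *ugsubhu*.

roehe, negkeffiv, ugsubhu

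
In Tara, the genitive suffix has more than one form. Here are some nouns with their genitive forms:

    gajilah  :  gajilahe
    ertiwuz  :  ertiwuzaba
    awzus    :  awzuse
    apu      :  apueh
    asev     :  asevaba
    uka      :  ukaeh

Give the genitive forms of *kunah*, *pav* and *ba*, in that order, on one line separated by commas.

kunahe, pavaba, baeh

The suffix is conditioned by the final sound: -e when the stem ends in a voiceless consonant (*gajilah*, *awzus*); -aba when the stem ends in a voiced consonant (*ertiwuz*, *asev*); -eh when the stem ends in a vowel (*apu*, *uka*).
Since the final sound of *kunah* is /h/ (a voiceless consonant), it takes -e, giving *kunahe*.
The final sound of *pav* is /v/, which is a voiced consonant, so the suffix is -aba, giving *pavaba*.
*ba*: final sound = /a/, a vowel → -eh → *baeh*.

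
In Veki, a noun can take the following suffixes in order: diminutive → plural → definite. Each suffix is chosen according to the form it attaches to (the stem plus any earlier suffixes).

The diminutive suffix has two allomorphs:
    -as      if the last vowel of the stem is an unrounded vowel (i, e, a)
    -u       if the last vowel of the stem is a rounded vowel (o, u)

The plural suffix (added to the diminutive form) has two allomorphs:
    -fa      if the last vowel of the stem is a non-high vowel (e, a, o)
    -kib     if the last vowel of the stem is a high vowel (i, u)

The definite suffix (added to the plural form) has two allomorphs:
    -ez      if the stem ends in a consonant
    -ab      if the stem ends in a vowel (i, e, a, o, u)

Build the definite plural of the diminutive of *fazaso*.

*fazaso*: last vowel = /o/, a rounded vowel → -u → *fazasou*.
The diminutive form *fazasou* — last vowel /u/ (a high vowel) → -kib → *fazasoukib*.
The final sound of the plural form *fazasoukib* is /b/, which is a consonant, so the definite suffix is -ez, giving *fazasoukibez*.

fazasoukibez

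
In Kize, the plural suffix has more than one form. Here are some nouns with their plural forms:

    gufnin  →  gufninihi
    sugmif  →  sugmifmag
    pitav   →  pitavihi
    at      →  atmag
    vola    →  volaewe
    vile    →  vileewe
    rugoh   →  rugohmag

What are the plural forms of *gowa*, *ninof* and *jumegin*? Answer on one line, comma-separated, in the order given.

The suffix is conditioned by the final sound: -mag when the stem ends in a voiceless consonant (*sugmif*, *at*, *rugoh*); -ihi when the stem ends in a voiced consonant (*gufnin*, *pitav*); -ewe when the stem ends in a vowel (*vola*, *vile*).
*gowa*: final sound = /a/, a vowel → -ewe → *gowaewe*.
The final sound of *ninof* is /f/, which is a voiceless consonant, so the suffix is -mag, giving *ninofmag*.
Since the final sound of *jumegin* is /n/ (a voiced consonant), it takes -ihi, giving *jumeginihi*.

gowaewe, ninofmag, jumeginihi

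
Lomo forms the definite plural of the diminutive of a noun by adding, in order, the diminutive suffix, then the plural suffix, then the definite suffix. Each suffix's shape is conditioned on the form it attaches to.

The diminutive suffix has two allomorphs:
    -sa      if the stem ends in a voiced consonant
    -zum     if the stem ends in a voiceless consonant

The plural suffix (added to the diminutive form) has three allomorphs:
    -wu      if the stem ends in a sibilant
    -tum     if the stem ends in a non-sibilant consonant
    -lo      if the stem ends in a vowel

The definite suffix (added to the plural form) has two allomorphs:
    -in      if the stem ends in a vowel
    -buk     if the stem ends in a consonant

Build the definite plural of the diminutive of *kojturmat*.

kojturmatzumtumbuk

*kojturmat* — final consonant /t/ (voiceless) → -zum → *kojturmatzum*.
Since the final sound of the diminutive form *kojturmatzum* is /m/ (a non-sibilant consonant), it takes -tum, giving *kojturmatzumtum*.
The plural form *kojturmatzumtum*: final sound = /m/, a consonant → -buk → *kojturmatzumtumbuk*.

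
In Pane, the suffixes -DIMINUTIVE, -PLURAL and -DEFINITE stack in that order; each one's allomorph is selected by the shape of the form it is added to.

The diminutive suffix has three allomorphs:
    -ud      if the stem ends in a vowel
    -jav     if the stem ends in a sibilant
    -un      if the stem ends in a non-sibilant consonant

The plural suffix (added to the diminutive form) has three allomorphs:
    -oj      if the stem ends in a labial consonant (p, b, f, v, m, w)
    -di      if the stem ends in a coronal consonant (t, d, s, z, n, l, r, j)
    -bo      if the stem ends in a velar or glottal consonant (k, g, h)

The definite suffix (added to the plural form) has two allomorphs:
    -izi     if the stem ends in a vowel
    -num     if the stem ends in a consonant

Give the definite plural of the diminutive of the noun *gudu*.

Since the final sound of *gudu* is /u/ (a vowel), it takes -ud, giving *guduud*.
The diminutive form *guduud*: final consonant = /d/, coronal → -di → *guduuddi*.
The plural form *guduuddi* — final sound /i/ (a vowel) → -izi → *guduuddiizi*.

guduuddiizi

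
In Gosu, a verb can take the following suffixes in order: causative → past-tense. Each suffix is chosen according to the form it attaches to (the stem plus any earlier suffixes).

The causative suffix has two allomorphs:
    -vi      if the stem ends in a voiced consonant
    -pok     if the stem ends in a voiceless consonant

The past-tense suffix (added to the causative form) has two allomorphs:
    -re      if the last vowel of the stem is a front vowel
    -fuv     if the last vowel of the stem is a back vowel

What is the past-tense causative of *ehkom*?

*ehkom*: final consonant = /m/, voiced → -vi → *ehkomvi*.
The causative form *ehkomvi* — last vowel /i/ (a front vowel) → -re → *ehkomvire*.

ehkomvire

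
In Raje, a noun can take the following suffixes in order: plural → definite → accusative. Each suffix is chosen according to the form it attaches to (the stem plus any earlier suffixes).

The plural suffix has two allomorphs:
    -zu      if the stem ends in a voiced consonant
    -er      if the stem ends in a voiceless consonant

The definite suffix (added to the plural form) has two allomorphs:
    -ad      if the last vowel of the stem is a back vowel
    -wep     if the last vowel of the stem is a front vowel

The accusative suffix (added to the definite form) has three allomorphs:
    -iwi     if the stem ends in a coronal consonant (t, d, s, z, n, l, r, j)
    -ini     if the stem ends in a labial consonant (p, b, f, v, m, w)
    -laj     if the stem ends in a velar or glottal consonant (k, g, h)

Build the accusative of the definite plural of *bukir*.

Since the final consonant of *bukir* is /r/ (voiced), it takes -zu, giving *bukirzu*.
The plural form *bukirzu*: last vowel = /u/, a back vowel → -ad → *bukirzuad*.
The final consonant of the definite form *bukirzuad* is /d/, which is coronal, so the accusative suffix is -iwi, giving *bukirzuadiwi*.

bukirzuadiwi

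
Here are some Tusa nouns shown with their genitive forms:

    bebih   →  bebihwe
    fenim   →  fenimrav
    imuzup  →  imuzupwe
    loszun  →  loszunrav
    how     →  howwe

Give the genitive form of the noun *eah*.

The pattern is nasality of the final consonant: -rav when the stem ends in a nasal (*fenim*, *loszun*); -we when the stem ends in a non-nasal consonant (*bebih*, *imuzup*, *how*).
Since the final consonant of *eah* is /h/ (non-nasal), it takes -we, giving *eahwe*.

eahwe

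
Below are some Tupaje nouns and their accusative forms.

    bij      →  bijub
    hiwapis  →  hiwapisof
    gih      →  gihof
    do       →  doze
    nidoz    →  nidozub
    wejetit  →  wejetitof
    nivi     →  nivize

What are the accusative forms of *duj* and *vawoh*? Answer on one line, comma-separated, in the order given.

dujub, vawohof

The pattern is voicing of the final sound: -of when the stem ends in a voiceless consonant (*hiwapis*, *gih*, *wejetit*); -ub when the stem ends in a voiced consonant (*bij*, *nidoz*); -ze when the stem ends in a vowel (*do*, *nivi*).
*duj*: final sound = /j/, a voiced consonant → -ub → *dujub*.
Since the final sound of *vawoh* is /h/ (a voiceless consonant), it takes -of, giving *vawohof*.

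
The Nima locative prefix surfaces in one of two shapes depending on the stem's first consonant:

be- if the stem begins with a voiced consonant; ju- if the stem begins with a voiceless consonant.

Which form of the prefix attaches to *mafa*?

The first consonant of *mafa* is /m/, which is voiced, so the prefix is be-.

be-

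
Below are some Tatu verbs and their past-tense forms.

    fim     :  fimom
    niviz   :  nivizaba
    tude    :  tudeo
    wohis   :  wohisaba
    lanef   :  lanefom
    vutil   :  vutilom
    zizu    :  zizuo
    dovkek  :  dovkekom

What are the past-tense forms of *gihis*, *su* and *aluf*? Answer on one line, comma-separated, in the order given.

gihisaba, suo, alufom

The pattern is sibilance of the final sound: -aba when the stem ends in a sibilant (*niviz*, *wohis*); -om when the stem ends in a non-sibilant consonant (*fim*, *lanef*, *vutil*, *dovkek*); -o when the stem ends in a vowel (*tude*, *zizu*).
*gihis*: final sound = /s/, a sibilant → -aba → *gihisaba*.
The final sound of *su* is /u/, which is a vowel, so the suffix is -o, giving *suo*.
*aluf*: final sound = /f/, a non-sibilant consonant → -om → *alufom*.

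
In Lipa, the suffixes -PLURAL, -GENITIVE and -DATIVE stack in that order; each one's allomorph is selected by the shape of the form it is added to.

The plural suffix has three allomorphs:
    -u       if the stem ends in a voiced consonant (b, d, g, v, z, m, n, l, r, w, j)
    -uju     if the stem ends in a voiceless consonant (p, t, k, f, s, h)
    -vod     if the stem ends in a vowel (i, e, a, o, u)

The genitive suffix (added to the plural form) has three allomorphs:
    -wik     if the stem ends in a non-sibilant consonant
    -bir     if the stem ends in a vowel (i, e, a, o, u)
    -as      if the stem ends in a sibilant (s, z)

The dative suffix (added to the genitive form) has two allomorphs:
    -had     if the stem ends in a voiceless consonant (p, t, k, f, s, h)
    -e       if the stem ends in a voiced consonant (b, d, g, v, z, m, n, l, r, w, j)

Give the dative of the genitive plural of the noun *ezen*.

*ezen*: final sound = /n/, a voiced consonant → -u → *ezenu*.
The plural form *ezenu*: final sound = /u/, a vowel → -bir → *ezenubir*.
The genitive form *ezenubir*: final consonant = /r/, voiced → -e → *ezenubire*.

ezenubire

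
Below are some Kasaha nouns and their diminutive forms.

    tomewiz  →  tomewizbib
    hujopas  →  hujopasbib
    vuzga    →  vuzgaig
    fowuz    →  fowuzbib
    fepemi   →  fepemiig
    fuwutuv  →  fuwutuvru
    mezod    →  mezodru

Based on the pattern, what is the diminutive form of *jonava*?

The pattern is sibilance of the final sound: -bib when the stem ends in a sibilant (*tomewiz*, *hujopas*, *fowuz*); -ru when the stem ends in a non-sibilant consonant (*fuwutuv*, *mezod*); -ig when the stem ends in a vowel (*vuzga*, *fepemi*).
*jonava*: final sound = /a/, a vowel → -ig → *jonavaig*.

jonavaig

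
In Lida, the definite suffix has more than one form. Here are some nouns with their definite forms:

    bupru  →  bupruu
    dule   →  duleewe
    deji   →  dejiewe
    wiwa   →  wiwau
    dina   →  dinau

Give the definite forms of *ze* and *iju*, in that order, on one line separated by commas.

The suffix is conditioned by the last vowel: -ewe when the last vowel of the stem is a front vowel (*dule*, *deji*); -u when the last vowel of the stem is a back vowel (*bupru*, *wiwa*, *dina*).
The last vowel of *ze* is /e/, which is a front vowel, so the suffix is -ewe, giving *zeewe*.
Since the last vowel of *iju* is /u/ (a back vowel), it takes -u, giving *ijuu*.

zeewe, ijuu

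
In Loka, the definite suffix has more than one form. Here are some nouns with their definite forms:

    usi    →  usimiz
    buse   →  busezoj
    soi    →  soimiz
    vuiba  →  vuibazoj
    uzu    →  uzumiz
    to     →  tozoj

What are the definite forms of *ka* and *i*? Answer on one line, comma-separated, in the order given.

The alternation tracks the last vowel of the stem — -miz when the last vowel of the stem is a high vowel (*usi*, *soi*, *uzu*); -zoj when the last vowel of the stem is a non-high vowel (*buse*, *vuiba*, *to*).
Since the last vowel of *ka* is /a/ (a non-high vowel), it takes -zoj, giving *kazoj*.
*i*: last vowel = /i/, a high vowel → -miz → *imiz*.

kazoj, imiz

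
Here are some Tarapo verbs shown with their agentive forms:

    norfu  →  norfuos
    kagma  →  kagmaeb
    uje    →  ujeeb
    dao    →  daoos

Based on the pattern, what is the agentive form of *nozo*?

The alternation tracks the last vowel of the stem — -os when the last vowel of the stem is a rounded vowel (*norfu*, *dao*); -eb when the last vowel of the stem is an unrounded vowel (*kagma*, *uje*).
The last vowel of *nozo* is /o/, which is a rounded vowel, so the suffix is -os, giving *nozoos*.

nozoos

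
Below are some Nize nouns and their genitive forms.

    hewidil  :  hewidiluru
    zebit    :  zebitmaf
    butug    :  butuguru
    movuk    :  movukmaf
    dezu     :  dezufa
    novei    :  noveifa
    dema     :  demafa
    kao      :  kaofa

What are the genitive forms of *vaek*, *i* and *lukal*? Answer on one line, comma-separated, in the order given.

vaekmaf, ifa, lukaluru

The suffix is conditioned by the final sound: -maf when the stem ends in a voiceless consonant (*zebit*, *movuk*); -uru when the stem ends in a voiced consonant (*hewidil*, *butug*); -fa when the stem ends in a vowel (*dezu*, *novei*, *dema*, *kao*).
The final sound of *vaek* is /k/, which is a voiceless consonant, so the suffix is -maf, giving *vaekmaf*.
Since the final sound of *i* is /i/ (a vowel), it takes -fa, giving *ifa*.
Since the final sound of *lukal* is /l/ (a voiced consonant), it takes -uru, giving *lukaluru*.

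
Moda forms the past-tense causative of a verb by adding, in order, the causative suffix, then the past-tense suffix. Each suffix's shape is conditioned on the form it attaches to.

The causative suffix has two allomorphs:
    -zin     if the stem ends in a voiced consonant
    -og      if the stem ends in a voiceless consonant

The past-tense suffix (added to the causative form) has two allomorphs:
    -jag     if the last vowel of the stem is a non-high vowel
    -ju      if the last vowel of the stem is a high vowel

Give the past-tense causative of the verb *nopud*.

*nopud*: final consonant = /d/, voiced → -zin → *nopudzin*.
The causative form *nopudzin* — last vowel /i/ (a high vowel) → -ju → *nopudzinju*.

nopudzinju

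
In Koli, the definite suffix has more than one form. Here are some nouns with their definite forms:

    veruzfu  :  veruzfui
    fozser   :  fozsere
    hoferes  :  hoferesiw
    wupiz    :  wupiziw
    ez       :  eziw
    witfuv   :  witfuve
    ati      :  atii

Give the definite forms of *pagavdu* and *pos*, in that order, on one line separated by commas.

pagavdui, posiw

The suffix is conditioned by the final sound: -iw when the stem ends in a sibilant (*hoferes*, *wupiz*, *ez*); -e when the stem ends in a non-sibilant consonant (*fozser*, *witfuv*); -i when the stem ends in a vowel (*veruzfu*, *ati*).
The final sound of *pagavdu* is /u/, which is a vowel, so the suffix is -i, giving *pagavdui*.
*pos* — final sound /s/ (a sibilant) → -iw → *posiw*.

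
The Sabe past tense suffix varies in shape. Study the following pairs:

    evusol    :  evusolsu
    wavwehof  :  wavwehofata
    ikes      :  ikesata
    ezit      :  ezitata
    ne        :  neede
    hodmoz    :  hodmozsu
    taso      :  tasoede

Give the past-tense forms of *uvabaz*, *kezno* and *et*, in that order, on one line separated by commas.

Looking at the final sound of each stem: -ata when the stem ends in a voiceless consonant (*wavwehof*, *ikes*, *ezit*); -su when the stem ends in a voiced consonant (*evusol*, *hodmoz*); -ede when the stem ends in a vowel (*ne*, *taso*).
Since the final sound of *uvabaz* is /z/ (a voiced consonant), it takes -su, giving *uvabazsu*.
*kezno*: final sound = /o/, a vowel → -ede → *keznoede*.
The final sound of *et* is /t/, which is a voiceless consonant, so the suffix is -ata, giving *etata*.

uvabazsu, keznoede, etata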